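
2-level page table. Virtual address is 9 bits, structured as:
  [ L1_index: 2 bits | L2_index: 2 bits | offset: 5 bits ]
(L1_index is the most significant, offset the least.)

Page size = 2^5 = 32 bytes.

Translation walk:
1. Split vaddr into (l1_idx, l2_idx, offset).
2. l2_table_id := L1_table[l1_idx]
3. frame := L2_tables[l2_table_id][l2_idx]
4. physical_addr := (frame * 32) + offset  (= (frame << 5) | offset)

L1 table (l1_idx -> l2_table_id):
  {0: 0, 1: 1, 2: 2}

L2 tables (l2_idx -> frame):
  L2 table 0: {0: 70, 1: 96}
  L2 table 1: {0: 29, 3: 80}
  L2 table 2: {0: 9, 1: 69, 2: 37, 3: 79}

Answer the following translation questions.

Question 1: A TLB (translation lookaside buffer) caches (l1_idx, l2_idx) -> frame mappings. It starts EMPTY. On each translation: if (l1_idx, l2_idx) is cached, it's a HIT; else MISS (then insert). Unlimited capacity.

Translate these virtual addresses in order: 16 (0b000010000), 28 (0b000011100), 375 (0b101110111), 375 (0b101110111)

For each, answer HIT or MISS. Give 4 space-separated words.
Answer: MISS HIT MISS HIT

Derivation:
vaddr=16: (0,0) not in TLB -> MISS, insert
vaddr=28: (0,0) in TLB -> HIT
vaddr=375: (2,3) not in TLB -> MISS, insert
vaddr=375: (2,3) in TLB -> HIT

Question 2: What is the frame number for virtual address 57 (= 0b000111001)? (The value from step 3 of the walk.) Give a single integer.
vaddr = 57: l1_idx=0, l2_idx=1
L1[0] = 0; L2[0][1] = 96

Answer: 96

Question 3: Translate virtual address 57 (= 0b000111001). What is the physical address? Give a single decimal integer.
vaddr = 57 = 0b000111001
Split: l1_idx=0, l2_idx=1, offset=25
L1[0] = 0
L2[0][1] = 96
paddr = 96 * 32 + 25 = 3097

Answer: 3097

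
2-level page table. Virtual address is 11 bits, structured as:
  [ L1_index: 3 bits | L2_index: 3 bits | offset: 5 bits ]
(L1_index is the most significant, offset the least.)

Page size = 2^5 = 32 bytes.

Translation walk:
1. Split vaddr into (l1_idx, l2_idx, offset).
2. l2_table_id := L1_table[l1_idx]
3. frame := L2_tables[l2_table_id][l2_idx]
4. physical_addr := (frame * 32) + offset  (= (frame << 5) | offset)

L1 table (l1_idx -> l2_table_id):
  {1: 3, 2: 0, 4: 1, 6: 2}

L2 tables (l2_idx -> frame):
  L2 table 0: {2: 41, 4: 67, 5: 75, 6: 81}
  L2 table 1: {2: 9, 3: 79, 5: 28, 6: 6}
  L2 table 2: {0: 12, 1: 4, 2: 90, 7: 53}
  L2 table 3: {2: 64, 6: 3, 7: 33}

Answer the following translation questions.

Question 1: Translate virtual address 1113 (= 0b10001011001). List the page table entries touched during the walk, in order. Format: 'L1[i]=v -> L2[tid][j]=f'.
vaddr = 1113 = 0b10001011001
Split: l1_idx=4, l2_idx=2, offset=25

Answer: L1[4]=1 -> L2[1][2]=9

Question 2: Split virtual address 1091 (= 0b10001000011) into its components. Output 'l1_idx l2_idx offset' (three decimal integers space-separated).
vaddr = 1091 = 0b10001000011
  top 3 bits -> l1_idx = 4
  next 3 bits -> l2_idx = 2
  bottom 5 bits -> offset = 3

Answer: 4 2 3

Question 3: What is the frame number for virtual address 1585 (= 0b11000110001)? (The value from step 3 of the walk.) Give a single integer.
Answer: 4

Derivation:
vaddr = 1585: l1_idx=6, l2_idx=1
L1[6] = 2; L2[2][1] = 4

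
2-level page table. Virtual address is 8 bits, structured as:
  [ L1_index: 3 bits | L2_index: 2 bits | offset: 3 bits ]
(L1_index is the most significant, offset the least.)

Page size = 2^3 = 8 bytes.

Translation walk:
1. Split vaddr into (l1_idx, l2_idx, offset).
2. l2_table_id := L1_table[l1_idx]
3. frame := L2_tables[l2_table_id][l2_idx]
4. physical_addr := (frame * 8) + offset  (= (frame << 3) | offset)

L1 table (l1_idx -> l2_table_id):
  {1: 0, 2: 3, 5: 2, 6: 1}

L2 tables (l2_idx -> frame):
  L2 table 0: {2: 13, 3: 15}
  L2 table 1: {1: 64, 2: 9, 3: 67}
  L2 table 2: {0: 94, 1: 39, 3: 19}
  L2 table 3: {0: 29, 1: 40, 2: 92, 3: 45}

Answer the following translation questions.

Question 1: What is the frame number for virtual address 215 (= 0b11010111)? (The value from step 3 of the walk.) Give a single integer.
vaddr = 215: l1_idx=6, l2_idx=2
L1[6] = 1; L2[1][2] = 9

Answer: 9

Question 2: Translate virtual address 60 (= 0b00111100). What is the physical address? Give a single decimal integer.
vaddr = 60 = 0b00111100
Split: l1_idx=1, l2_idx=3, offset=4
L1[1] = 0
L2[0][3] = 15
paddr = 15 * 8 + 4 = 124

Answer: 124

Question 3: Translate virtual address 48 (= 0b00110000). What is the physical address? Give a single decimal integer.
Answer: 104

Derivation:
vaddr = 48 = 0b00110000
Split: l1_idx=1, l2_idx=2, offset=0
L1[1] = 0
L2[0][2] = 13
paddr = 13 * 8 + 0 = 104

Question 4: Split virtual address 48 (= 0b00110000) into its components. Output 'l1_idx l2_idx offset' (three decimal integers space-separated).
Answer: 1 2 0

Derivation:
vaddr = 48 = 0b00110000
  top 3 bits -> l1_idx = 1
  next 2 bits -> l2_idx = 2
  bottom 3 bits -> offset = 0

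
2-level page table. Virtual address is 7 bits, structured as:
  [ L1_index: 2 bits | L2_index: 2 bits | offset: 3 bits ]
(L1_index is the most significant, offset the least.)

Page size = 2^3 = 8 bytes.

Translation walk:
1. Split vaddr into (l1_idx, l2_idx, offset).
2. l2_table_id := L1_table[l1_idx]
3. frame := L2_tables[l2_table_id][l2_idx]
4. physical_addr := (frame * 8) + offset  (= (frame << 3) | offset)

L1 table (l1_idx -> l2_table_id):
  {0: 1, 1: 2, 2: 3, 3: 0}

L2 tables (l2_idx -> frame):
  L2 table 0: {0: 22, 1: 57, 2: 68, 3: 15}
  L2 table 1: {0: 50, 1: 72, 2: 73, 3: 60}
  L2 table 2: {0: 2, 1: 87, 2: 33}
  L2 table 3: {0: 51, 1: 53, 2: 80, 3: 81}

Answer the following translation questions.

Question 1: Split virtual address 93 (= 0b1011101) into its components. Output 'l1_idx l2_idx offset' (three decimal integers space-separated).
Answer: 2 3 5

Derivation:
vaddr = 93 = 0b1011101
  top 2 bits -> l1_idx = 2
  next 2 bits -> l2_idx = 3
  bottom 3 bits -> offset = 5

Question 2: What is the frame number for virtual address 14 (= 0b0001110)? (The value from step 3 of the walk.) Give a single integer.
Answer: 72

Derivation:
vaddr = 14: l1_idx=0, l2_idx=1
L1[0] = 1; L2[1][1] = 72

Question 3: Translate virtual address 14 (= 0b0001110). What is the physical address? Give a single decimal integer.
Answer: 582

Derivation:
vaddr = 14 = 0b0001110
Split: l1_idx=0, l2_idx=1, offset=6
L1[0] = 1
L2[1][1] = 72
paddr = 72 * 8 + 6 = 582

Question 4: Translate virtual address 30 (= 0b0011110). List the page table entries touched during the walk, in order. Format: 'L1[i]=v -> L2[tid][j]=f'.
vaddr = 30 = 0b0011110
Split: l1_idx=0, l2_idx=3, offset=6

Answer: L1[0]=1 -> L2[1][3]=60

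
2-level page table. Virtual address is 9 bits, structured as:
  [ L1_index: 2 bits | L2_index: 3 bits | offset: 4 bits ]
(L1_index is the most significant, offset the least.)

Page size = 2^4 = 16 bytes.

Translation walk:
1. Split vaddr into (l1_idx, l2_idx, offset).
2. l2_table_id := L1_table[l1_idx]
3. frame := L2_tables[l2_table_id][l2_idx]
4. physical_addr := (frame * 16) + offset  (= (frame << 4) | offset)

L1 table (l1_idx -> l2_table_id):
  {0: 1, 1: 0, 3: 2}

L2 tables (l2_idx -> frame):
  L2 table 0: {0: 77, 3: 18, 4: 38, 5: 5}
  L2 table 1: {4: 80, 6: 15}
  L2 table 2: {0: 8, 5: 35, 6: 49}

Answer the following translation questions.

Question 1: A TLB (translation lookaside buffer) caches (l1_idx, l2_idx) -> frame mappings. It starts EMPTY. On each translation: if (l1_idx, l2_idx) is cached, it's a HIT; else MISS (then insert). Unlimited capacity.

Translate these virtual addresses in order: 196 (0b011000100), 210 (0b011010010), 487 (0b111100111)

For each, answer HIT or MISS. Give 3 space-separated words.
vaddr=196: (1,4) not in TLB -> MISS, insert
vaddr=210: (1,5) not in TLB -> MISS, insert
vaddr=487: (3,6) not in TLB -> MISS, insert

Answer: MISS MISS MISS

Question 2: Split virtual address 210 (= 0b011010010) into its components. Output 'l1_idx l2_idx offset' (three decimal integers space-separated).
Answer: 1 5 2

Derivation:
vaddr = 210 = 0b011010010
  top 2 bits -> l1_idx = 1
  next 3 bits -> l2_idx = 5
  bottom 4 bits -> offset = 2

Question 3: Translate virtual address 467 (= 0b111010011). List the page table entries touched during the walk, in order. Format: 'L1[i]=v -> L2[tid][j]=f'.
vaddr = 467 = 0b111010011
Split: l1_idx=3, l2_idx=5, offset=3

Answer: L1[3]=2 -> L2[2][5]=35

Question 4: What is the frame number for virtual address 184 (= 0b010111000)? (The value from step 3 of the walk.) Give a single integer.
vaddr = 184: l1_idx=1, l2_idx=3
L1[1] = 0; L2[0][3] = 18

Answer: 18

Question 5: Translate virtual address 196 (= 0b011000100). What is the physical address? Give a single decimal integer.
vaddr = 196 = 0b011000100
Split: l1_idx=1, l2_idx=4, offset=4
L1[1] = 0
L2[0][4] = 38
paddr = 38 * 16 + 4 = 612

Answer: 612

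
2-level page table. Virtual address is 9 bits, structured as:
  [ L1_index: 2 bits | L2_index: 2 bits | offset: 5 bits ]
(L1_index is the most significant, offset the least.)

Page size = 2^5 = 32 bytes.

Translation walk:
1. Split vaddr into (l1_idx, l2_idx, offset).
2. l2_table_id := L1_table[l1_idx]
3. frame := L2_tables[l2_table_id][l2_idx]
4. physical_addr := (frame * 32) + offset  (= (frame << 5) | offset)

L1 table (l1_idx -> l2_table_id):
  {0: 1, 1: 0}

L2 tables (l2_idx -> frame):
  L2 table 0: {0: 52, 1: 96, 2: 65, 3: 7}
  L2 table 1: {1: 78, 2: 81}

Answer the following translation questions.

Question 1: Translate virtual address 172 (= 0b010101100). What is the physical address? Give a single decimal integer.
Answer: 3084

Derivation:
vaddr = 172 = 0b010101100
Split: l1_idx=1, l2_idx=1, offset=12
L1[1] = 0
L2[0][1] = 96
paddr = 96 * 32 + 12 = 3084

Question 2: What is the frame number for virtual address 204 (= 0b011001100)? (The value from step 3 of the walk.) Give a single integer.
Answer: 65

Derivation:
vaddr = 204: l1_idx=1, l2_idx=2
L1[1] = 0; L2[0][2] = 65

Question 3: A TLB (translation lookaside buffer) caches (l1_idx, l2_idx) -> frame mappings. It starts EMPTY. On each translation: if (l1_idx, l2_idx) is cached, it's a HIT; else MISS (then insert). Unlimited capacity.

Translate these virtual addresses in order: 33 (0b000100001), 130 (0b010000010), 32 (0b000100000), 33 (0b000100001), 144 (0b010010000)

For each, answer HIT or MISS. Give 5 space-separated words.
Answer: MISS MISS HIT HIT HIT

Derivation:
vaddr=33: (0,1) not in TLB -> MISS, insert
vaddr=130: (1,0) not in TLB -> MISS, insert
vaddr=32: (0,1) in TLB -> HIT
vaddr=33: (0,1) in TLB -> HIT
vaddr=144: (1,0) in TLB -> HIT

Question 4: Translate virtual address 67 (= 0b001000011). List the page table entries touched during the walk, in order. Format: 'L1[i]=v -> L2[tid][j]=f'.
Answer: L1[0]=1 -> L2[1][2]=81

Derivation:
vaddr = 67 = 0b001000011
Split: l1_idx=0, l2_idx=2, offset=3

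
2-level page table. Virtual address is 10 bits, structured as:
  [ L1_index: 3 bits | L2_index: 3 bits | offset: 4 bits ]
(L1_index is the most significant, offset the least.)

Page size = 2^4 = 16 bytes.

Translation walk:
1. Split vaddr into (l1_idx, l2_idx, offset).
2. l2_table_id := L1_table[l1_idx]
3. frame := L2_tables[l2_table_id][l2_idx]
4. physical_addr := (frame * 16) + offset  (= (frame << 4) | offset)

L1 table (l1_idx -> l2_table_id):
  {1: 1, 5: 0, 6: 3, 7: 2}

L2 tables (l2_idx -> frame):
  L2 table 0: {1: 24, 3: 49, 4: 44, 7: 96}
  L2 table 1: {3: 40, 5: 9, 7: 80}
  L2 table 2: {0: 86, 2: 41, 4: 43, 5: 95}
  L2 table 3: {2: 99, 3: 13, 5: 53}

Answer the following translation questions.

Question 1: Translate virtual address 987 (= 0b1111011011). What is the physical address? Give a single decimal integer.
vaddr = 987 = 0b1111011011
Split: l1_idx=7, l2_idx=5, offset=11
L1[7] = 2
L2[2][5] = 95
paddr = 95 * 16 + 11 = 1531

Answer: 1531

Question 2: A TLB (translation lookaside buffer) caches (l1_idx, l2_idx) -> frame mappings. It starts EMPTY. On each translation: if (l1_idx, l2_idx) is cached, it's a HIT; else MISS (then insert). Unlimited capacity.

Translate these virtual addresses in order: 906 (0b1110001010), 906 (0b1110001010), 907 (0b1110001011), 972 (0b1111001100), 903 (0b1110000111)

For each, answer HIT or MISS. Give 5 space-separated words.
vaddr=906: (7,0) not in TLB -> MISS, insert
vaddr=906: (7,0) in TLB -> HIT
vaddr=907: (7,0) in TLB -> HIT
vaddr=972: (7,4) not in TLB -> MISS, insert
vaddr=903: (7,0) in TLB -> HIT

Answer: MISS HIT HIT MISS HIT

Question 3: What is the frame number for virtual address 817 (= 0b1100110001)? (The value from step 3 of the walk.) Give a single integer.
vaddr = 817: l1_idx=6, l2_idx=3
L1[6] = 3; L2[3][3] = 13

Answer: 13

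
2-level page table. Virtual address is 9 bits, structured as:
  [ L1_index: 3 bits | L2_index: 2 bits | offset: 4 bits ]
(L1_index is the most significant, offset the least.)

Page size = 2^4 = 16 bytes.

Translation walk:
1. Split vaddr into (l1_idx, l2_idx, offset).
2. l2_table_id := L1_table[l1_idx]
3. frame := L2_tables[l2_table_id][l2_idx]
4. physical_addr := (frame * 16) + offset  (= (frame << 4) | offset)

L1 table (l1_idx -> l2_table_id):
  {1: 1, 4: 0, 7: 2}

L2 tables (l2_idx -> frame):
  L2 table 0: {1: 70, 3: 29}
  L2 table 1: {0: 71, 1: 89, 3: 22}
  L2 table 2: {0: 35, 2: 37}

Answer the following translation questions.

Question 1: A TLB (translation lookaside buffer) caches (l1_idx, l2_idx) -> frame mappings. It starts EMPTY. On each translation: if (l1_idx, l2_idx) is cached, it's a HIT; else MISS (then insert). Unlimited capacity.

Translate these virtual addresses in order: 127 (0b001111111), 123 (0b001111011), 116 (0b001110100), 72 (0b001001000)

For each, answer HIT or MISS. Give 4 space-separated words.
Answer: MISS HIT HIT MISS

Derivation:
vaddr=127: (1,3) not in TLB -> MISS, insert
vaddr=123: (1,3) in TLB -> HIT
vaddr=116: (1,3) in TLB -> HIT
vaddr=72: (1,0) not in TLB -> MISS, insert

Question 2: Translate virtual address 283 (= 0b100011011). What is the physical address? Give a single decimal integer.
vaddr = 283 = 0b100011011
Split: l1_idx=4, l2_idx=1, offset=11
L1[4] = 0
L2[0][1] = 70
paddr = 70 * 16 + 11 = 1131

Answer: 1131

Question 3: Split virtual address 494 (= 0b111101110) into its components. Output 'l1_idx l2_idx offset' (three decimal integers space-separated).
Answer: 7 2 14

Derivation:
vaddr = 494 = 0b111101110
  top 3 bits -> l1_idx = 7
  next 2 bits -> l2_idx = 2
  bottom 4 bits -> offset = 14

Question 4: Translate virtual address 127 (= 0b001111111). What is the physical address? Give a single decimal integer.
Answer: 367

Derivation:
vaddr = 127 = 0b001111111
Split: l1_idx=1, l2_idx=3, offset=15
L1[1] = 1
L2[1][3] = 22
paddr = 22 * 16 + 15 = 367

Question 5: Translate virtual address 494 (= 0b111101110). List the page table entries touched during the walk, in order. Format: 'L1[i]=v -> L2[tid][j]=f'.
Answer: L1[7]=2 -> L2[2][2]=37

Derivation:
vaddr = 494 = 0b111101110
Split: l1_idx=7, l2_idx=2, offset=14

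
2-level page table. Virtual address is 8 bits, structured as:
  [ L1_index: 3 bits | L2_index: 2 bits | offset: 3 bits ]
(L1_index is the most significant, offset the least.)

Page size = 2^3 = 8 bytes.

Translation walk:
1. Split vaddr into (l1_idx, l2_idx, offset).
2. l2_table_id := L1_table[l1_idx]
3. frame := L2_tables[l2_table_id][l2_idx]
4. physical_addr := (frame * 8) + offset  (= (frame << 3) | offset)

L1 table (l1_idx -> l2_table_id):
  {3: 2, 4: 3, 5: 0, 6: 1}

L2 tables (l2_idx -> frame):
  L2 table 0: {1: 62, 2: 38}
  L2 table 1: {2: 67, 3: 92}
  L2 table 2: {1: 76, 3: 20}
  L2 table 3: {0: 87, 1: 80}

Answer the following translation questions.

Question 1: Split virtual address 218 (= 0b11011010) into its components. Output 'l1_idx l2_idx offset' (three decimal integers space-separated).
vaddr = 218 = 0b11011010
  top 3 bits -> l1_idx = 6
  next 2 bits -> l2_idx = 3
  bottom 3 bits -> offset = 2

Answer: 6 3 2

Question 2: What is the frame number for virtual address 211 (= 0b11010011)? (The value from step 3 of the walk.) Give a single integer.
Answer: 67

Derivation:
vaddr = 211: l1_idx=6, l2_idx=2
L1[6] = 1; L2[1][2] = 67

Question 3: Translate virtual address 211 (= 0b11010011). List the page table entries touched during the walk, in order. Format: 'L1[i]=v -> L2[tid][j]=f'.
vaddr = 211 = 0b11010011
Split: l1_idx=6, l2_idx=2, offset=3

Answer: L1[6]=1 -> L2[1][2]=67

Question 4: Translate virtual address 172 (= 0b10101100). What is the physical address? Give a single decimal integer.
Answer: 500

Derivation:
vaddr = 172 = 0b10101100
Split: l1_idx=5, l2_idx=1, offset=4
L1[5] = 0
L2[0][1] = 62
paddr = 62 * 8 + 4 = 500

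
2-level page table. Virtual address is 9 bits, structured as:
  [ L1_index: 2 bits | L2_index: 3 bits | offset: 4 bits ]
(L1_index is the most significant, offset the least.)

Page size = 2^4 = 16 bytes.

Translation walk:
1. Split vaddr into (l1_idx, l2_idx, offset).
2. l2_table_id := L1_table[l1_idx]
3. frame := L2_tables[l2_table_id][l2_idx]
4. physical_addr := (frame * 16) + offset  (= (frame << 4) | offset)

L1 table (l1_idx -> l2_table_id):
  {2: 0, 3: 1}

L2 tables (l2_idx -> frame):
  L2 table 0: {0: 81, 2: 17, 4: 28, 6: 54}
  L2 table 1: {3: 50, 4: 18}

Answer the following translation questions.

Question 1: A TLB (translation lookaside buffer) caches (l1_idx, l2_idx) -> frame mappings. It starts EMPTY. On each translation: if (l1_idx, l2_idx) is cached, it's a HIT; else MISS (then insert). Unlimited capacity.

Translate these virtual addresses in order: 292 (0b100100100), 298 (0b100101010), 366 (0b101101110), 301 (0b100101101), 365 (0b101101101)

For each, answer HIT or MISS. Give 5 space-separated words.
Answer: MISS HIT MISS HIT HIT

Derivation:
vaddr=292: (2,2) not in TLB -> MISS, insert
vaddr=298: (2,2) in TLB -> HIT
vaddr=366: (2,6) not in TLB -> MISS, insert
vaddr=301: (2,2) in TLB -> HIT
vaddr=365: (2,6) in TLB -> HIT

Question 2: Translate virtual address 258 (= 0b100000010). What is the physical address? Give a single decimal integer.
Answer: 1298

Derivation:
vaddr = 258 = 0b100000010
Split: l1_idx=2, l2_idx=0, offset=2
L1[2] = 0
L2[0][0] = 81
paddr = 81 * 16 + 2 = 1298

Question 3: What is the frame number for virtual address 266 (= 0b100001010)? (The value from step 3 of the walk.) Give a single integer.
Answer: 81

Derivation:
vaddr = 266: l1_idx=2, l2_idx=0
L1[2] = 0; L2[0][0] = 81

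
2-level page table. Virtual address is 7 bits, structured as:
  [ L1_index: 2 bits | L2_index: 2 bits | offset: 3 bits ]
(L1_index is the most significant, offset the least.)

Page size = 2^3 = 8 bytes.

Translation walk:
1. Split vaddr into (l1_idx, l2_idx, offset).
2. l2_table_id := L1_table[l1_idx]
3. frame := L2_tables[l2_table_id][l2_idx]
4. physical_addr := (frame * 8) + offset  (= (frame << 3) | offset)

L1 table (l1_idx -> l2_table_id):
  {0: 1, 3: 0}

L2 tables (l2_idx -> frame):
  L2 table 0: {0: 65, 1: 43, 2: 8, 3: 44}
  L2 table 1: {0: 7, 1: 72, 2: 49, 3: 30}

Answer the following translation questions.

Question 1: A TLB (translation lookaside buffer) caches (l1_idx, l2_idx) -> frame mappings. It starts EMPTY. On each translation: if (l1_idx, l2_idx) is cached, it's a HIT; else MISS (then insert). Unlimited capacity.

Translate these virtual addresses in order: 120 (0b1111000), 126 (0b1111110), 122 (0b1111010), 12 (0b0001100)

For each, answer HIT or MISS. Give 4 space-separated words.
Answer: MISS HIT HIT MISS

Derivation:
vaddr=120: (3,3) not in TLB -> MISS, insert
vaddr=126: (3,3) in TLB -> HIT
vaddr=122: (3,3) in TLB -> HIT
vaddr=12: (0,1) not in TLB -> MISS, insert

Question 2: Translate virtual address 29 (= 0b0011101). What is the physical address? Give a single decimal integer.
vaddr = 29 = 0b0011101
Split: l1_idx=0, l2_idx=3, offset=5
L1[0] = 1
L2[1][3] = 30
paddr = 30 * 8 + 5 = 245

Answer: 245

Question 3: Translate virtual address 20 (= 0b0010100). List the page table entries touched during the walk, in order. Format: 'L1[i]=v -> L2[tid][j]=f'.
Answer: L1[0]=1 -> L2[1][2]=49

Derivation:
vaddr = 20 = 0b0010100
Split: l1_idx=0, l2_idx=2, offset=4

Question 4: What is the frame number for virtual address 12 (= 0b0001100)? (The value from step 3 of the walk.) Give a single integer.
vaddr = 12: l1_idx=0, l2_idx=1
L1[0] = 1; L2[1][1] = 72

Answer: 72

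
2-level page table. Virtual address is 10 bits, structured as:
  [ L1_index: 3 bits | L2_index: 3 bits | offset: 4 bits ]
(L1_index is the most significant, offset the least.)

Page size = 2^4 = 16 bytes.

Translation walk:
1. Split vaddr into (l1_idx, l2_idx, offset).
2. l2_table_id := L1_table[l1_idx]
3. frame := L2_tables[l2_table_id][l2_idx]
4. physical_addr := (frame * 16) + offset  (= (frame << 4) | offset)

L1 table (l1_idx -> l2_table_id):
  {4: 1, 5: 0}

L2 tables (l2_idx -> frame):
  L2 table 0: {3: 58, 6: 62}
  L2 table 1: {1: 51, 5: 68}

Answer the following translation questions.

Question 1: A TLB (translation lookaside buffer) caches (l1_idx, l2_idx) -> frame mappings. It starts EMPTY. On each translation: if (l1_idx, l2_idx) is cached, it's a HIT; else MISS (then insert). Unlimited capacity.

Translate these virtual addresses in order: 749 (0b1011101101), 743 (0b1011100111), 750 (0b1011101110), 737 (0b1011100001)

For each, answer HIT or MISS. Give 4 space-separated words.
Answer: MISS HIT HIT HIT

Derivation:
vaddr=749: (5,6) not in TLB -> MISS, insert
vaddr=743: (5,6) in TLB -> HIT
vaddr=750: (5,6) in TLB -> HIT
vaddr=737: (5,6) in TLB -> HIT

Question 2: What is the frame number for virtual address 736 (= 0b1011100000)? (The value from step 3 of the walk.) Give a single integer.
Answer: 62

Derivation:
vaddr = 736: l1_idx=5, l2_idx=6
L1[5] = 0; L2[0][6] = 62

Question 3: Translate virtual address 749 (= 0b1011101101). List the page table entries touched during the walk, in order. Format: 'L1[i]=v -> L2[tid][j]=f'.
vaddr = 749 = 0b1011101101
Split: l1_idx=5, l2_idx=6, offset=13

Answer: L1[5]=0 -> L2[0][6]=62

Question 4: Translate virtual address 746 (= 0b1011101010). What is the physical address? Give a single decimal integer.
vaddr = 746 = 0b1011101010
Split: l1_idx=5, l2_idx=6, offset=10
L1[5] = 0
L2[0][6] = 62
paddr = 62 * 16 + 10 = 1002

Answer: 1002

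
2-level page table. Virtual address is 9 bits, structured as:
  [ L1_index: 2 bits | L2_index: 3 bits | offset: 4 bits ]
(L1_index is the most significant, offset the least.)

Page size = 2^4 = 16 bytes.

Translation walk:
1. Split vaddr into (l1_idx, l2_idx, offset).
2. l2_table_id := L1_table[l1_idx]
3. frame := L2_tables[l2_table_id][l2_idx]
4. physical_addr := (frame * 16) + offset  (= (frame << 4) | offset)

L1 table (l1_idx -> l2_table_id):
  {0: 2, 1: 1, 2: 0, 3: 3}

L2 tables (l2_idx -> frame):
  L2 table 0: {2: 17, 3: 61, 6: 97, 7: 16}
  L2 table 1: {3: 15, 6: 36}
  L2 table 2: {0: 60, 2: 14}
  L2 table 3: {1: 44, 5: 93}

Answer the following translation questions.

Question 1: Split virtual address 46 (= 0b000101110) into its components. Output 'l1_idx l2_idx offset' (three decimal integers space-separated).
vaddr = 46 = 0b000101110
  top 2 bits -> l1_idx = 0
  next 3 bits -> l2_idx = 2
  bottom 4 bits -> offset = 14

Answer: 0 2 14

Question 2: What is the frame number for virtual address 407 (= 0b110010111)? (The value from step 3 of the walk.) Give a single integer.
vaddr = 407: l1_idx=3, l2_idx=1
L1[3] = 3; L2[3][1] = 44

Answer: 44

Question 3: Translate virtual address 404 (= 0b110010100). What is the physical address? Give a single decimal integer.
Answer: 708

Derivation:
vaddr = 404 = 0b110010100
Split: l1_idx=3, l2_idx=1, offset=4
L1[3] = 3
L2[3][1] = 44
paddr = 44 * 16 + 4 = 708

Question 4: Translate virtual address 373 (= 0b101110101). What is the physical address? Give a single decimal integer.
Answer: 261

Derivation:
vaddr = 373 = 0b101110101
Split: l1_idx=2, l2_idx=7, offset=5
L1[2] = 0
L2[0][7] = 16
paddr = 16 * 16 + 5 = 261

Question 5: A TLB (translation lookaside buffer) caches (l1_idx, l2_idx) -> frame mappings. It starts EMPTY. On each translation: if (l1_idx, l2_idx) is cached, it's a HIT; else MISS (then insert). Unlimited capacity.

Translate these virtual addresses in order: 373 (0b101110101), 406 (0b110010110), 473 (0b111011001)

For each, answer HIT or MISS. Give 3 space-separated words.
Answer: MISS MISS MISS

Derivation:
vaddr=373: (2,7) not in TLB -> MISS, insert
vaddr=406: (3,1) not in TLB -> MISS, insert
vaddr=473: (3,5) not in TLB -> MISS, insert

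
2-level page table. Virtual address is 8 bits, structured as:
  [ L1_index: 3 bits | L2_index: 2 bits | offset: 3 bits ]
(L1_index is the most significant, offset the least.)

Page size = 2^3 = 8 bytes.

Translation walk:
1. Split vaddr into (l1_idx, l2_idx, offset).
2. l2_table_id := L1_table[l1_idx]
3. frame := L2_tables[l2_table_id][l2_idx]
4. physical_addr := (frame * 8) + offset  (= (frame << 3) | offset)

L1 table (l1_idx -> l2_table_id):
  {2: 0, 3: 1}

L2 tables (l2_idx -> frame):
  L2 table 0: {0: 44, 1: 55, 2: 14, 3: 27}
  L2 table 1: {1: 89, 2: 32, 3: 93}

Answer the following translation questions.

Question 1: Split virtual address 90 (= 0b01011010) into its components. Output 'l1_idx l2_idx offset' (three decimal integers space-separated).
vaddr = 90 = 0b01011010
  top 3 bits -> l1_idx = 2
  next 2 bits -> l2_idx = 3
  bottom 3 bits -> offset = 2

Answer: 2 3 2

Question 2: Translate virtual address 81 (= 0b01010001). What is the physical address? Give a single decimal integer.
Answer: 113

Derivation:
vaddr = 81 = 0b01010001
Split: l1_idx=2, l2_idx=2, offset=1
L1[2] = 0
L2[0][2] = 14
paddr = 14 * 8 + 1 = 113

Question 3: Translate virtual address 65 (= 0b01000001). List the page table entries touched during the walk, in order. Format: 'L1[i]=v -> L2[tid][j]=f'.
Answer: L1[2]=0 -> L2[0][0]=44

Derivation:
vaddr = 65 = 0b01000001
Split: l1_idx=2, l2_idx=0, offset=1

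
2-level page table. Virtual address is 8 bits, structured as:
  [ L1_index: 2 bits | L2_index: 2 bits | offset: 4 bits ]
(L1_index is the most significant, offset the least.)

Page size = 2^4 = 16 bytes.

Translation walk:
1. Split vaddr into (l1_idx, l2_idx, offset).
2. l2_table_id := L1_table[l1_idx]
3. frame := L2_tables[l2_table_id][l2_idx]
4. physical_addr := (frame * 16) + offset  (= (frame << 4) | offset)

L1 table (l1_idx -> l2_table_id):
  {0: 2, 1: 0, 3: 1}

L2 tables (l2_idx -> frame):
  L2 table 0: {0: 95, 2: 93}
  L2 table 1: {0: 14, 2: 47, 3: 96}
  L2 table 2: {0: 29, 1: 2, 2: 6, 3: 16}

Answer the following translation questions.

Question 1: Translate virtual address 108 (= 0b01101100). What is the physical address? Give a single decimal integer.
Answer: 1500

Derivation:
vaddr = 108 = 0b01101100
Split: l1_idx=1, l2_idx=2, offset=12
L1[1] = 0
L2[0][2] = 93
paddr = 93 * 16 + 12 = 1500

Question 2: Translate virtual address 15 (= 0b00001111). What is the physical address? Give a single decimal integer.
vaddr = 15 = 0b00001111
Split: l1_idx=0, l2_idx=0, offset=15
L1[0] = 2
L2[2][0] = 29
paddr = 29 * 16 + 15 = 479

Answer: 479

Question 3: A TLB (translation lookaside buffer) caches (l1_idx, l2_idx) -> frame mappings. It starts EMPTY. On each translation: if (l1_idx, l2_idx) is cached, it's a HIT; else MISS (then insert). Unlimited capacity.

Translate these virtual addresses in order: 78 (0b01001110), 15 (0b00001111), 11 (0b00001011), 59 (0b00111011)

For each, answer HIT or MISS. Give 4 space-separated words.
Answer: MISS MISS HIT MISS

Derivation:
vaddr=78: (1,0) not in TLB -> MISS, insert
vaddr=15: (0,0) not in TLB -> MISS, insert
vaddr=11: (0,0) in TLB -> HIT
vaddr=59: (0,3) not in TLB -> MISS, insert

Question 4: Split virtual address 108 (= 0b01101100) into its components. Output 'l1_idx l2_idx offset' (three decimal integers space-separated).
vaddr = 108 = 0b01101100
  top 2 bits -> l1_idx = 1
  next 2 bits -> l2_idx = 2
  bottom 4 bits -> offset = 12

Answer: 1 2 12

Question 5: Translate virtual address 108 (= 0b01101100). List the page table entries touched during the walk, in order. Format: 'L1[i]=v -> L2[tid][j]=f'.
Answer: L1[1]=0 -> L2[0][2]=93

Derivation:
vaddr = 108 = 0b01101100
Split: l1_idx=1, l2_idx=2, offset=12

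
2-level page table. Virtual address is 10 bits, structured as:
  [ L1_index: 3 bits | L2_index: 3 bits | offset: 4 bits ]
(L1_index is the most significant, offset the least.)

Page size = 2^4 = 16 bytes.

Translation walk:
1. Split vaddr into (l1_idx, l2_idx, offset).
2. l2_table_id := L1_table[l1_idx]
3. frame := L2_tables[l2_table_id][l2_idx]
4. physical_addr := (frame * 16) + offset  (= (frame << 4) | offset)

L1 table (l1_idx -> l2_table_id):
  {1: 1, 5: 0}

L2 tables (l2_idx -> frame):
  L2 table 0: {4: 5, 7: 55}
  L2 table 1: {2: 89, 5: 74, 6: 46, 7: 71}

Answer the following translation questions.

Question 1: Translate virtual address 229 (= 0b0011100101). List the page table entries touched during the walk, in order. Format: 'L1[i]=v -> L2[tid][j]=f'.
vaddr = 229 = 0b0011100101
Split: l1_idx=1, l2_idx=6, offset=5

Answer: L1[1]=1 -> L2[1][6]=46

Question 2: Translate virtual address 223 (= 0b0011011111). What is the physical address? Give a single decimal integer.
Answer: 1199

Derivation:
vaddr = 223 = 0b0011011111
Split: l1_idx=1, l2_idx=5, offset=15
L1[1] = 1
L2[1][5] = 74
paddr = 74 * 16 + 15 = 1199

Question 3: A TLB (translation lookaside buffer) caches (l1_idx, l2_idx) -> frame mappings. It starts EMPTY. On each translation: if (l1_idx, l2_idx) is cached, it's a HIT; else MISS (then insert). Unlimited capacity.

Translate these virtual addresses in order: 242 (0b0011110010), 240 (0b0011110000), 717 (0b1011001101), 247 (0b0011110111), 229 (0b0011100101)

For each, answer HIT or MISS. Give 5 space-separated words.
Answer: MISS HIT MISS HIT MISS

Derivation:
vaddr=242: (1,7) not in TLB -> MISS, insert
vaddr=240: (1,7) in TLB -> HIT
vaddr=717: (5,4) not in TLB -> MISS, insert
vaddr=247: (1,7) in TLB -> HIT
vaddr=229: (1,6) not in TLB -> MISS, insert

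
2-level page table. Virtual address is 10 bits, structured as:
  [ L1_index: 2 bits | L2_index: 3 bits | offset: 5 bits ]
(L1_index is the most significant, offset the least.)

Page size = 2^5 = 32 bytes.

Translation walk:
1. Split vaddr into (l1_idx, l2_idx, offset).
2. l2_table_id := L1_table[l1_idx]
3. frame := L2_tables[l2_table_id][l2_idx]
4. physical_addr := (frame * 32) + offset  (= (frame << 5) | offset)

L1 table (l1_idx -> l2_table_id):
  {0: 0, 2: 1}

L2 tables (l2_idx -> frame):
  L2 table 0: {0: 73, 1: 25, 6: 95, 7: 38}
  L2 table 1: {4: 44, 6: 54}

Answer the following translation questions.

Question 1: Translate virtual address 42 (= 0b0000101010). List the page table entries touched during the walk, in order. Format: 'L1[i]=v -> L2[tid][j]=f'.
Answer: L1[0]=0 -> L2[0][1]=25

Derivation:
vaddr = 42 = 0b0000101010
Split: l1_idx=0, l2_idx=1, offset=10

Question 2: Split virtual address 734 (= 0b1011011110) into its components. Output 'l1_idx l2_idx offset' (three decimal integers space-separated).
vaddr = 734 = 0b1011011110
  top 2 bits -> l1_idx = 2
  next 3 bits -> l2_idx = 6
  bottom 5 bits -> offset = 30

Answer: 2 6 30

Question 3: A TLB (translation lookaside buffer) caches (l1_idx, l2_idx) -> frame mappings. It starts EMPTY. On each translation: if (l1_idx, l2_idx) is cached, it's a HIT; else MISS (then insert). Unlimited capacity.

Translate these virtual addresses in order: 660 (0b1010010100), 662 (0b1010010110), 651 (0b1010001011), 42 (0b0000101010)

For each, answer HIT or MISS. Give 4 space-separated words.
Answer: MISS HIT HIT MISS

Derivation:
vaddr=660: (2,4) not in TLB -> MISS, insert
vaddr=662: (2,4) in TLB -> HIT
vaddr=651: (2,4) in TLB -> HIT
vaddr=42: (0,1) not in TLB -> MISS, insert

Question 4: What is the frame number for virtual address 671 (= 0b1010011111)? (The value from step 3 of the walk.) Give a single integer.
Answer: 44

Derivation:
vaddr = 671: l1_idx=2, l2_idx=4
L1[2] = 1; L2[1][4] = 44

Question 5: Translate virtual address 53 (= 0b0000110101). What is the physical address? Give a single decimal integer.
vaddr = 53 = 0b0000110101
Split: l1_idx=0, l2_idx=1, offset=21
L1[0] = 0
L2[0][1] = 25
paddr = 25 * 32 + 21 = 821

Answer: 821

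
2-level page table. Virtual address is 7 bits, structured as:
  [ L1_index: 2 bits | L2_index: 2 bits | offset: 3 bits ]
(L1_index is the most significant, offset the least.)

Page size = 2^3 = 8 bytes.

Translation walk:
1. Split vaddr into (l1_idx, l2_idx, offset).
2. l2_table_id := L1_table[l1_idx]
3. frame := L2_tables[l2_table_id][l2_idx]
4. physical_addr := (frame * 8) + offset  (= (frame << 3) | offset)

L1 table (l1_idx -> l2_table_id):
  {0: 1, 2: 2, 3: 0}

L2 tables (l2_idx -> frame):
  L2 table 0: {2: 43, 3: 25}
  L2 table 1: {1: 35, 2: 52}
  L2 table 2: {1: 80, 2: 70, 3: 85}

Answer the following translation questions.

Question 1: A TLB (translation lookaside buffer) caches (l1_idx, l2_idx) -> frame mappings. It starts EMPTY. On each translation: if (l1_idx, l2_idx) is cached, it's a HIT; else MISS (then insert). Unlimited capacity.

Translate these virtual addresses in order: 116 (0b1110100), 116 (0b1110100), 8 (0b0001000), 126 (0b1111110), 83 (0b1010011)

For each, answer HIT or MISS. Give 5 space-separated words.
vaddr=116: (3,2) not in TLB -> MISS, insert
vaddr=116: (3,2) in TLB -> HIT
vaddr=8: (0,1) not in TLB -> MISS, insert
vaddr=126: (3,3) not in TLB -> MISS, insert
vaddr=83: (2,2) not in TLB -> MISS, insert

Answer: MISS HIT MISS MISS MISS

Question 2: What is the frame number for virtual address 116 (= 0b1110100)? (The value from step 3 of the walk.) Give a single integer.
Answer: 43

Derivation:
vaddr = 116: l1_idx=3, l2_idx=2
L1[3] = 0; L2[0][2] = 43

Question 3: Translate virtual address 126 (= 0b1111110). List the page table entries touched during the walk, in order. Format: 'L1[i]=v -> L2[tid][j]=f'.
Answer: L1[3]=0 -> L2[0][3]=25

Derivation:
vaddr = 126 = 0b1111110
Split: l1_idx=3, l2_idx=3, offset=6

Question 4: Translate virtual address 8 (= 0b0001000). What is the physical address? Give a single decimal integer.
Answer: 280

Derivation:
vaddr = 8 = 0b0001000
Split: l1_idx=0, l2_idx=1, offset=0
L1[0] = 1
L2[1][1] = 35
paddr = 35 * 8 + 0 = 280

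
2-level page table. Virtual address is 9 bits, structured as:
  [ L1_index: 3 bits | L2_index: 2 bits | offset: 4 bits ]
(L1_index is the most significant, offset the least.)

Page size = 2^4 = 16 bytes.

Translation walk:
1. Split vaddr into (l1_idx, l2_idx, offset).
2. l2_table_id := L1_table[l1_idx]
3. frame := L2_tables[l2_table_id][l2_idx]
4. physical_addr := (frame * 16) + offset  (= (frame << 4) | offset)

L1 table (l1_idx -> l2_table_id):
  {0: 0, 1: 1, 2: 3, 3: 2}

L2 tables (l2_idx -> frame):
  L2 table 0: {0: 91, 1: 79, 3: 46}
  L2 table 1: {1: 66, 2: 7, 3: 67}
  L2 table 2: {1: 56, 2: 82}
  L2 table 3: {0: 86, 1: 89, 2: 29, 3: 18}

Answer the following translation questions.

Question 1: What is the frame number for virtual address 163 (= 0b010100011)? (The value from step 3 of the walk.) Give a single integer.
vaddr = 163: l1_idx=2, l2_idx=2
L1[2] = 3; L2[3][2] = 29

Answer: 29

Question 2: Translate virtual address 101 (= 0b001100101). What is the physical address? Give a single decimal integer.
Answer: 117

Derivation:
vaddr = 101 = 0b001100101
Split: l1_idx=1, l2_idx=2, offset=5
L1[1] = 1
L2[1][2] = 7
paddr = 7 * 16 + 5 = 117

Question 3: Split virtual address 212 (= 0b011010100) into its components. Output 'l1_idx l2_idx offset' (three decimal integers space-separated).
vaddr = 212 = 0b011010100
  top 3 bits -> l1_idx = 3
  next 2 bits -> l2_idx = 1
  bottom 4 bits -> offset = 4

Answer: 3 1 4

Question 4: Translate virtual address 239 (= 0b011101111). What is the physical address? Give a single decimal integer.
vaddr = 239 = 0b011101111
Split: l1_idx=3, l2_idx=2, offset=15
L1[3] = 2
L2[2][2] = 82
paddr = 82 * 16 + 15 = 1327

Answer: 1327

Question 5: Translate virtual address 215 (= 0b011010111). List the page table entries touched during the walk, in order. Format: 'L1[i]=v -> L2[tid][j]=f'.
Answer: L1[3]=2 -> L2[2][1]=56

Derivation:
vaddr = 215 = 0b011010111
Split: l1_idx=3, l2_idx=1, offset=7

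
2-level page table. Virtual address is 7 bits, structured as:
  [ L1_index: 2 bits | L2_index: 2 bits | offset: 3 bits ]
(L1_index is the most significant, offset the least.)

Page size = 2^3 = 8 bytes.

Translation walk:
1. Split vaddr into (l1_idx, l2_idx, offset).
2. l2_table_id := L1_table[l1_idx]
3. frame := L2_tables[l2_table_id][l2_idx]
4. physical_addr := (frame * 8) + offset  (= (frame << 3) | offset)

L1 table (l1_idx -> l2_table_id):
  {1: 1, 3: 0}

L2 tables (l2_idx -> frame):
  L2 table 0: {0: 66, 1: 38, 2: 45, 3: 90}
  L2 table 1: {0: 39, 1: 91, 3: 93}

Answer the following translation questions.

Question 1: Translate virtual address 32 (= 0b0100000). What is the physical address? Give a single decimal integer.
vaddr = 32 = 0b0100000
Split: l1_idx=1, l2_idx=0, offset=0
L1[1] = 1
L2[1][0] = 39
paddr = 39 * 8 + 0 = 312

Answer: 312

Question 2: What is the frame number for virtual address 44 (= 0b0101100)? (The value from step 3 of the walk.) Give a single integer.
vaddr = 44: l1_idx=1, l2_idx=1
L1[1] = 1; L2[1][1] = 91

Answer: 91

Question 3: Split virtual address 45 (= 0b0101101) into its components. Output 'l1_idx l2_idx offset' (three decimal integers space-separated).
vaddr = 45 = 0b0101101
  top 2 bits -> l1_idx = 1
  next 2 bits -> l2_idx = 1
  bottom 3 bits -> offset = 5

Answer: 1 1 5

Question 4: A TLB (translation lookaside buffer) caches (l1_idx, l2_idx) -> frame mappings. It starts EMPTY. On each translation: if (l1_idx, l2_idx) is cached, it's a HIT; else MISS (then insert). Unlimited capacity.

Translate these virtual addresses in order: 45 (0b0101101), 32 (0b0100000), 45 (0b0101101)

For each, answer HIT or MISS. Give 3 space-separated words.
Answer: MISS MISS HIT

Derivation:
vaddr=45: (1,1) not in TLB -> MISS, insert
vaddr=32: (1,0) not in TLB -> MISS, insert
vaddr=45: (1,1) in TLB -> HIT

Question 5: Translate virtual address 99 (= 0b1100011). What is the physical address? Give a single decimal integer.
Answer: 531

Derivation:
vaddr = 99 = 0b1100011
Split: l1_idx=3, l2_idx=0, offset=3
L1[3] = 0
L2[0][0] = 66
paddr = 66 * 8 + 3 = 531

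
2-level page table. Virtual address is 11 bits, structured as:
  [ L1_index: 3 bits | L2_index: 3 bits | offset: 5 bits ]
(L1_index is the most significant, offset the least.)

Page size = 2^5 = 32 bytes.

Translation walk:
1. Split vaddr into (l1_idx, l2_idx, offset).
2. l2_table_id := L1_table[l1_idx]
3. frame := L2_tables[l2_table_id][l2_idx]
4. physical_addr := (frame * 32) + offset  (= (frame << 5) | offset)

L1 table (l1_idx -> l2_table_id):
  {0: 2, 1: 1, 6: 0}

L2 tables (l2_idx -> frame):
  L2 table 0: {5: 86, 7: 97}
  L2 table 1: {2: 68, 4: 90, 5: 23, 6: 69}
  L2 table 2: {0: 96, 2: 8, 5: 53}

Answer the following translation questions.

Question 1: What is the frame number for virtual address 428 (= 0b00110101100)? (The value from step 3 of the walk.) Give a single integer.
vaddr = 428: l1_idx=1, l2_idx=5
L1[1] = 1; L2[1][5] = 23

Answer: 23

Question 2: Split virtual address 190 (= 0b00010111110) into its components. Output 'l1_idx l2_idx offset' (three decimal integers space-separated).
Answer: 0 5 30

Derivation:
vaddr = 190 = 0b00010111110
  top 3 bits -> l1_idx = 0
  next 3 bits -> l2_idx = 5
  bottom 5 bits -> offset = 30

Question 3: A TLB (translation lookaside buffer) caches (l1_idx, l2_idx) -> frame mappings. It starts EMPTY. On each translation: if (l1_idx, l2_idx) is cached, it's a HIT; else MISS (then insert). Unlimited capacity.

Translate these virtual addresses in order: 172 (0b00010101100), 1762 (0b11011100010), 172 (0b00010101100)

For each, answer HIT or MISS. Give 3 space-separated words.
Answer: MISS MISS HIT

Derivation:
vaddr=172: (0,5) not in TLB -> MISS, insert
vaddr=1762: (6,7) not in TLB -> MISS, insert
vaddr=172: (0,5) in TLB -> HIT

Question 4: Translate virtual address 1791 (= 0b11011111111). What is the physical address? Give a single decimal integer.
vaddr = 1791 = 0b11011111111
Split: l1_idx=6, l2_idx=7, offset=31
L1[6] = 0
L2[0][7] = 97
paddr = 97 * 32 + 31 = 3135

Answer: 3135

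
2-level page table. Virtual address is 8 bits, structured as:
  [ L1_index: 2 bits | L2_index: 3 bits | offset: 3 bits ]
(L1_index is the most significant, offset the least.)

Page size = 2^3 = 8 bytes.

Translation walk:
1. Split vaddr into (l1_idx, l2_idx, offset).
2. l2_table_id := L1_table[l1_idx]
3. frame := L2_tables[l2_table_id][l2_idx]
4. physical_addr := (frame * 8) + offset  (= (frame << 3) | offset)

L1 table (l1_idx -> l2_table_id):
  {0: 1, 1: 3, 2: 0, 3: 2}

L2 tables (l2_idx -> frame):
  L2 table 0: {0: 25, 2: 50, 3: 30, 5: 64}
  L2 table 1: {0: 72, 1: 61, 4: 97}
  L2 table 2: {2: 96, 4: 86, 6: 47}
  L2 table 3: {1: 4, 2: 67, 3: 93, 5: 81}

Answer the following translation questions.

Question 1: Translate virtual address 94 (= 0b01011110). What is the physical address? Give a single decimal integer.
Answer: 750

Derivation:
vaddr = 94 = 0b01011110
Split: l1_idx=1, l2_idx=3, offset=6
L1[1] = 3
L2[3][3] = 93
paddr = 93 * 8 + 6 = 750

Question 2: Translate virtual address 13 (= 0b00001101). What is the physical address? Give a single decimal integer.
Answer: 493

Derivation:
vaddr = 13 = 0b00001101
Split: l1_idx=0, l2_idx=1, offset=5
L1[0] = 1
L2[1][1] = 61
paddr = 61 * 8 + 5 = 493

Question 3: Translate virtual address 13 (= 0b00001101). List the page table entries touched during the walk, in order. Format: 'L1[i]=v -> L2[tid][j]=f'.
vaddr = 13 = 0b00001101
Split: l1_idx=0, l2_idx=1, offset=5

Answer: L1[0]=1 -> L2[1][1]=61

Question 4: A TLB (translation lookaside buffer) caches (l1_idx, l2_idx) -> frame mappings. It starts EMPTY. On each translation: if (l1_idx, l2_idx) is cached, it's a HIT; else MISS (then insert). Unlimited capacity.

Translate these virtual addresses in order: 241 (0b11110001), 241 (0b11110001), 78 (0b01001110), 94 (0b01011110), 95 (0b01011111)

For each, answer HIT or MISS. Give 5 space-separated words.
vaddr=241: (3,6) not in TLB -> MISS, insert
vaddr=241: (3,6) in TLB -> HIT
vaddr=78: (1,1) not in TLB -> MISS, insert
vaddr=94: (1,3) not in TLB -> MISS, insert
vaddr=95: (1,3) in TLB -> HIT

Answer: MISS HIT MISS MISS HIT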